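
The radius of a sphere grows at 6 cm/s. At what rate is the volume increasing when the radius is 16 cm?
6144π cm³/s

V = (4/3)πr³
dV/dt = dV/dr · dr/dt = 4πr² · 6
At r = 16: dV/dt = 6144π cm³/s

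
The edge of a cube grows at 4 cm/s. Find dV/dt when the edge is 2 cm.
48 cm³/s

V = s³
dV/dt = 3s² · ds/dt = 3·2²·4 = 48 cm³/s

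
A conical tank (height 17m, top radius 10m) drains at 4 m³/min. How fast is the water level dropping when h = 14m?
289/(4900π) ≈ 0.01877 m/min

r/h = 10/17, so r = (10/17)h
V = (1/3)πr²h = (1/3)π((10/17)h)²h = (100/867)πh³
dV/dh = (100/289)πh²
dh/dt = (dV/dt)/(dV/dh) = -4/((100/289)π·14²) = -289/(4900π) m/min
The level is dropping at 289/(4900π) ≈ 0.01877 m/min.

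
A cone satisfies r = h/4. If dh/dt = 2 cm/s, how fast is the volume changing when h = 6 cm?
9π/2 cm³/s

V = (1/3)π(h/4)²h = πh³/48
dV/dt = πh²/16 · 2
At h = 6: dV/dt = 9π/2 cm³/s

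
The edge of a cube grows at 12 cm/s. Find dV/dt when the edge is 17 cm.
10404 cm³/s

V = s³
dV/dt = 3s² · ds/dt = 3·17²·12 = 10404 cm³/s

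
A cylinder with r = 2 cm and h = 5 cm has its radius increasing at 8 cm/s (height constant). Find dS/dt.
144π cm²/s

S = 2πrh + 2πr² (lateral + bases)
dS/dt = (2πh + 4πr)·dr/dt = (2π·5 + 4π·2)·8
= 144π cm²/s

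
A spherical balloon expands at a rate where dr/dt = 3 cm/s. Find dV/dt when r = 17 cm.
3468π cm³/s

V = (4/3)πr³
dV/dt = dV/dr · dr/dt = 4πr² · 3
At r = 17: dV/dt = 3468π cm³/s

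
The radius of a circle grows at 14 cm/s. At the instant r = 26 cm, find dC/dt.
28π cm/s

C = 2πr
dC/dt = 2π · dr/dt = 2π · 14 = 28π cm/s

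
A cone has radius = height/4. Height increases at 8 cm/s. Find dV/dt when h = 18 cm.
162π cm³/s

V = (1/3)π(h/4)²h = πh³/48
dV/dt = πh²/16 · 8
At h = 18: dV/dt = 162π cm³/s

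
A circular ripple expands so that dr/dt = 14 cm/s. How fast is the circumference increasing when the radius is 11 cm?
28π cm/s

C = 2πr
dC/dt = 2π · dr/dt = 2π · 14 = 28π cm/s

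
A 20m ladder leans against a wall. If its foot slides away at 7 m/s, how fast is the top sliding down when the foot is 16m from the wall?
28/3 ≈ 9.333 m/s

x² + y² = 20²
2x·dx/dt + 2y·dy/dt = 0
dy/dt = -x/y · dx/dt = -16/12 · 7 = -28/3 m/s
The top is descending at 28/3 ≈ 9.333 m/s.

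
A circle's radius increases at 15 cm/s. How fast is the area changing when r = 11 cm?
330π cm²/s

A = πr²
dA/dt = 2πr · dr/dt = 2π(11)(15) = 330π cm²/s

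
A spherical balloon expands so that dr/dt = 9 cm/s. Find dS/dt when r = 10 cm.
720π cm²/s

S = 4πr²
dS/dt = dS/dr · dr/dt = 8πr · 9
At r = 10: dS/dt = 720π cm²/s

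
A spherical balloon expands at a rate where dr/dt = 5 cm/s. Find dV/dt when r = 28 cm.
15680π cm³/s

V = (4/3)πr³
dV/dt = dV/dr · dr/dt = 4πr² · 5
At r = 28: dV/dt = 15680π cm³/s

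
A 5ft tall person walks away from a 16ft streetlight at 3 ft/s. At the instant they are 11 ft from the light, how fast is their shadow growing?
15/11 ft/s

By similar triangles: 16/(x+s) = 5/s
Solving: s = 5x/11
ds/dt = 5/11 · dx/dt = 5/11 · 3 = 15/11 ft/s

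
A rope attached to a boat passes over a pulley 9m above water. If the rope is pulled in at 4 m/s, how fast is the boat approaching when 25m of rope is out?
25√34/34 ≈ 4.287 m/s

rope² = x² + 9²
x = √(25² - 9²) = 4√34
dx/dt = (rope/x) · d(rope)/dt = (25/(4√34)) · (-4) = -25√34/34 m/s
The boat approaches at 25√34/34 ≈ 4.287 m/s.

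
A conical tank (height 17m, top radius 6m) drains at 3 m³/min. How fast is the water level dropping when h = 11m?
289/(1452π) ≈ 0.06336 m/min

r/h = 6/17, so r = (6/17)h
V = (1/3)πr²h = (1/3)π((6/17)h)²h = (12/289)πh³
dV/dh = (36/289)πh²
dh/dt = (dV/dt)/(dV/dh) = -3/((36/289)π·11²) = -289/(1452π) m/min
The level is dropping at 289/(1452π) ≈ 0.06336 m/min.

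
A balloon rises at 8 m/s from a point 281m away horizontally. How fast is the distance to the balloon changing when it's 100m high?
800√88961/88961 ≈ 2.682 m/s

z² = 281² + y²
z = √(281² + 100²) = √88961
dz/dt = y/z · dy/dt = 100/√88961 · 8 = 800√88961/88961 ≈ 2.682 m/s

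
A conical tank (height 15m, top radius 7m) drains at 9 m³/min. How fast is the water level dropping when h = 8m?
2025/(3136π) ≈ 0.2055 m/min

r/h = 7/15, so r = (7/15)h
V = (1/3)πr²h = (1/3)π((7/15)h)²h = (49/675)πh³
dV/dh = (49/225)πh²
dh/dt = (dV/dt)/(dV/dh) = -9/((49/225)π·8²) = -2025/(3136π) m/min
The level is dropping at 2025/(3136π) ≈ 0.2055 m/min.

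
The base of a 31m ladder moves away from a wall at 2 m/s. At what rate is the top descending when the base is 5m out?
5√26/78 ≈ 0.3269 m/s

x² + y² = 31²
2x·dx/dt + 2y·dy/dt = 0
dy/dt = -x/y · dx/dt = -5/(6√26) · 2 = -5√26/78 m/s
The top is descending at 5√26/78 ≈ 0.3269 m/s.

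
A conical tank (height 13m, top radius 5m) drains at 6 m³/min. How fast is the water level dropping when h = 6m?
169/(150π) ≈ 0.3586 m/min

r/h = 5/13, so r = (5/13)h
V = (1/3)πr²h = (1/3)π((5/13)h)²h = (25/507)πh³
dV/dh = (25/169)πh²
dh/dt = (dV/dt)/(dV/dh) = -6/((25/169)π·6²) = -169/(150π) m/min
The level is dropping at 169/(150π) ≈ 0.3586 m/min.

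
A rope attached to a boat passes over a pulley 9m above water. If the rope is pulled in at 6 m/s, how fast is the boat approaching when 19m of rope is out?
57√70/70 ≈ 6.813 m/s

rope² = x² + 9²
x = √(19² - 9²) = 2√70
dx/dt = (rope/x) · d(rope)/dt = (19/(2√70)) · (-6) = -57√70/70 m/s
The boat approaches at 57√70/70 ≈ 6.813 m/s.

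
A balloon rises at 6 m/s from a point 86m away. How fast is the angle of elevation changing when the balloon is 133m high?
0.02057 rad/s

tan(θ) = y/86
sec²(θ) · dθ/dt = (1/86) · dy/dt
dθ/dt = cos²(θ)/86 · 6 = 86/(86² + 133²) · 6
dθ/dt = 0.02057 rad/s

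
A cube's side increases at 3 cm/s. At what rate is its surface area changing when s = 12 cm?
432 cm²/s

A = 6s²
dA/dt = 12s · ds/dt = 12·12·3 = 432 cm²/s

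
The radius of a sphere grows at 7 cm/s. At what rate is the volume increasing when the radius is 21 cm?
12348π cm³/s

V = (4/3)πr³
dV/dt = dV/dr · dr/dt = 4πr² · 7
At r = 21: dV/dt = 12348π cm³/s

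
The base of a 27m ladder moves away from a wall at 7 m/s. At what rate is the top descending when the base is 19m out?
133√23/92 ≈ 6.933 m/s

x² + y² = 27²
2x·dx/dt + 2y·dy/dt = 0
dy/dt = -x/y · dx/dt = -19/(4√23) · 7 = -133√23/92 m/s
The top is descending at 133√23/92 ≈ 6.933 m/s.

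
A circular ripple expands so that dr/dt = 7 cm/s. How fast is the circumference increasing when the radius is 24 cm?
14π cm/s

C = 2πr
dC/dt = 2π · dr/dt = 2π · 7 = 14π cm/s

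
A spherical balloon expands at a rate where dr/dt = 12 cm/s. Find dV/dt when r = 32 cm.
49152π cm³/s

V = (4/3)πr³
dV/dt = dV/dr · dr/dt = 4πr² · 12
At r = 32: dV/dt = 49152π cm³/s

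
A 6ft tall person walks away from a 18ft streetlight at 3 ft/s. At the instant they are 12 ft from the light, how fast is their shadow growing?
3/2 ft/s

By similar triangles: 18/(x+s) = 6/s
Solving: s = 6x/12
ds/dt = 6/12 · dx/dt = 1/2 · 3 = 3/2 ft/s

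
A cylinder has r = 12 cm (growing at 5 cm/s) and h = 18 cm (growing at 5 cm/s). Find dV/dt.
2880π cm³/s

V = πr²h
dV/dt = 2πrh·dr/dt + πr²·dh/dt
= 2π(12)(18)(5) + π(12)²(5)
= 2880π cm³/s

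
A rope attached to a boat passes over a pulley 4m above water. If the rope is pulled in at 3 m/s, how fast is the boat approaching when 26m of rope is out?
13√165/55 ≈ 3.036 m/s

rope² = x² + 4²
x = √(26² - 4²) = 2√165
dx/dt = (rope/x) · d(rope)/dt = (26/(2√165)) · (-3) = -13√165/55 m/s
The boat approaches at 13√165/55 ≈ 3.036 m/s.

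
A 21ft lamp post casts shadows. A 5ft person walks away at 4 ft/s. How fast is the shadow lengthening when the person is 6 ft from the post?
5/4 ft/s

By similar triangles: 21/(x+s) = 5/s
Solving: s = 5x/16
ds/dt = 5/16 · dx/dt = 5/16 · 4 = 5/4 ft/s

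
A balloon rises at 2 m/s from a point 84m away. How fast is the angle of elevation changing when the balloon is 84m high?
0.011905 rad/s

tan(θ) = y/84
sec²(θ) · dθ/dt = (1/84) · dy/dt
dθ/dt = cos²(θ)/84 · 2 = 84/(84² + 84²) · 2
dθ/dt = 0.011905 rad/s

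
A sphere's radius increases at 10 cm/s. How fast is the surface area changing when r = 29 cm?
2320π cm²/s

S = 4πr²
dS/dt = dS/dr · dr/dt = 8πr · 10
At r = 29: dS/dt = 2320π cm²/s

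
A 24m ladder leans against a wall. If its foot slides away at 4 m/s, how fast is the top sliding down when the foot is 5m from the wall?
20√551/551 ≈ 0.852 m/s

x² + y² = 24²
2x·dx/dt + 2y·dy/dt = 0
dy/dt = -x/y · dx/dt = -5/√551 · 4 = -20√551/551 m/s
The top is descending at 20√551/551 ≈ 0.852 m/s.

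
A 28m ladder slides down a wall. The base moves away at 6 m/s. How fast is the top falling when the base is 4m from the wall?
√3/2 ≈ 0.866 m/s

x² + y² = 28²
2x·dx/dt + 2y·dy/dt = 0
dy/dt = -x/y · dx/dt = -4/(16√3) · 6 = -√3/2 m/s
The top is descending at √3/2 ≈ 0.866 m/s.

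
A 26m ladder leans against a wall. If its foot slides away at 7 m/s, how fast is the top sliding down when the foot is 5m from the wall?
5√651/93 ≈ 1.372 m/s

x² + y² = 26²
2x·dx/dt + 2y·dy/dt = 0
dy/dt = -x/y · dx/dt = -5/√651 · 7 = -5√651/93 m/s
The top is descending at 5√651/93 ≈ 1.372 m/s.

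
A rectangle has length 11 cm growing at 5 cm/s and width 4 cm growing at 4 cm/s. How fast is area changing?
64 cm²/s

A = lw
dA/dt = w·dl/dt + l·dw/dt = 4·5 + 11·4 = 64 cm²/s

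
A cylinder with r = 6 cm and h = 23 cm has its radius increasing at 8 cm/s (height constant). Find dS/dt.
560π cm²/s

S = 2πrh + 2πr² (lateral + bases)
dS/dt = (2πh + 4πr)·dr/dt = (2π·23 + 4π·6)·8
= 560π cm²/s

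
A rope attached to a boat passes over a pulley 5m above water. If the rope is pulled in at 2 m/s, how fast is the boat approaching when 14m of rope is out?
28√19/57 ≈ 2.141 m/s

rope² = x² + 5²
x = √(14² - 5²) = 3√19
dx/dt = (rope/x) · d(rope)/dt = (14/(3√19)) · (-2) = -28√19/57 m/s
The boat approaches at 28√19/57 ≈ 2.141 m/s.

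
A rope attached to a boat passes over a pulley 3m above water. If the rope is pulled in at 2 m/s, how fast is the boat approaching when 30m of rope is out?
20√11/33 ≈ 2.01 m/s

rope² = x² + 3²
x = √(30² - 3²) = 9√11
dx/dt = (rope/x) · d(rope)/dt = (30/(9√11)) · (-2) = -20√11/33 m/s
The boat approaches at 20√11/33 ≈ 2.01 m/s.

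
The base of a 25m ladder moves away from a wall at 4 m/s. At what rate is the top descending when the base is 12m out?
48√481/481 ≈ 2.189 m/s

x² + y² = 25²
2x·dx/dt + 2y·dy/dt = 0
dy/dt = -x/y · dx/dt = -12/√481 · 4 = -48√481/481 m/s
The top is descending at 48√481/481 ≈ 2.189 m/s.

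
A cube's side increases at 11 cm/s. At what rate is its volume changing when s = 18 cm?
10692 cm³/s

V = s³
dV/dt = 3s² · ds/dt = 3·18²·11 = 10692 cm³/s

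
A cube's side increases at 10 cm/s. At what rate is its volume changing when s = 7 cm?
1470 cm³/s

V = s³
dV/dt = 3s² · ds/dt = 3·7²·10 = 1470 cm³/s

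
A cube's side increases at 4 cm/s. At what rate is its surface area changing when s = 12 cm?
576 cm²/s

A = 6s²
dA/dt = 12s · ds/dt = 12·12·4 = 576 cm²/s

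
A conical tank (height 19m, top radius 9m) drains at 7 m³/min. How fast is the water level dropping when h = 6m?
2527/(2916π) ≈ 0.2758 m/min

r/h = 9/19, so r = (9/19)h
V = (1/3)πr²h = (1/3)π((9/19)h)²h = (27/361)πh³
dV/dh = (81/361)πh²
dh/dt = (dV/dt)/(dV/dh) = -7/((81/361)π·6²) = -2527/(2916π) m/min
The level is dropping at 2527/(2916π) ≈ 0.2758 m/min.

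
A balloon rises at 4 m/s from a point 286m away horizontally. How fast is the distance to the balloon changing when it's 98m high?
98√914/2285 ≈ 1.297 m/s

z² = 286² + y²
z = √(286² + 98²) = 10√914
dz/dt = y/z · dy/dt = 98/(10√914) · 4 = 98√914/2285 ≈ 1.297 m/s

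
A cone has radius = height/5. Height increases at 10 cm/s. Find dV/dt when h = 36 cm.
2592π/5 cm³/s

V = (1/3)π(h/5)²h = πh³/75
dV/dt = πh²/25 · 10
At h = 36: dV/dt = 2592π/5 cm³/s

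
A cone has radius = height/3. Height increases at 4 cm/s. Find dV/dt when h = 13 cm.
676π/9 cm³/s

V = (1/3)π(h/3)²h = πh³/27
dV/dt = πh²/9 · 4
At h = 13: dV/dt = 676π/9 cm³/s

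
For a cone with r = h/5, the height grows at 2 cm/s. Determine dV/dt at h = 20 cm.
32π cm³/s

V = (1/3)π(h/5)²h = πh³/75
dV/dt = πh²/25 · 2
At h = 20: dV/dt = 32π cm³/s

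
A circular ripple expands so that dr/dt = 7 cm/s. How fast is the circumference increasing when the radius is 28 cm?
14π cm/s

C = 2πr
dC/dt = 2π · dr/dt = 2π · 7 = 14π cm/s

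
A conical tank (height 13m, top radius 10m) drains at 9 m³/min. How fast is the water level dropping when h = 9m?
169/(900π) ≈ 0.05977 m/min

r/h = 10/13, so r = (10/13)h
V = (1/3)πr²h = (1/3)π((10/13)h)²h = (100/507)πh³
dV/dh = (100/169)πh²
dh/dt = (dV/dt)/(dV/dh) = -9/((100/169)π·9²) = -169/(900π) m/min
The level is dropping at 169/(900π) ≈ 0.05977 m/min.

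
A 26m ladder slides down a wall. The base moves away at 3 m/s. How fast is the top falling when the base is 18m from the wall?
27√22/44 ≈ 2.878 m/s

x² + y² = 26²
2x·dx/dt + 2y·dy/dt = 0
dy/dt = -x/y · dx/dt = -18/(4√22) · 3 = -27√22/44 m/s
The top is descending at 27√22/44 ≈ 2.878 m/s.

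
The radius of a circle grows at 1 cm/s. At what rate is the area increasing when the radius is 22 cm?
44π cm²/s

A = πr²
dA/dt = 2πr · dr/dt = 2π(22)(1) = 44π cm²/s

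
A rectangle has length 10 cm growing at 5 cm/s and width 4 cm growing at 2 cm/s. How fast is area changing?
40 cm²/s

A = lw
dA/dt = w·dl/dt + l·dw/dt = 4·5 + 10·2 = 40 cm²/s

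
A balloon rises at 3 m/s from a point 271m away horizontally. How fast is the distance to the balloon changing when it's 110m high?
330√85541/85541 ≈ 1.128 m/s

z² = 271² + y²
z = √(271² + 110²) = √85541
dz/dt = y/z · dy/dt = 110/√85541 · 3 = 330√85541/85541 ≈ 1.128 m/s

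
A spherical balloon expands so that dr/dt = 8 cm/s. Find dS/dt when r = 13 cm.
832π cm²/s

S = 4πr²
dS/dt = dS/dr · dr/dt = 8πr · 8
At r = 13: dS/dt = 832π cm²/s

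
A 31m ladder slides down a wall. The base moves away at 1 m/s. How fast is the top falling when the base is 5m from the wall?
5√26/156 ≈ 0.1634 m/s

x² + y² = 31²
2x·dx/dt + 2y·dy/dt = 0
dy/dt = -x/y · dx/dt = -5/(6√26) · 1 = -5√26/156 m/s
The top is descending at 5√26/156 ≈ 0.1634 m/s.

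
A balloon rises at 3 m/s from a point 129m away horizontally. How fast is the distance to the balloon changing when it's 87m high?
87√2690/2690 ≈ 1.677 m/s

z² = 129² + y²
z = √(129² + 87²) = 3√2690
dz/dt = y/z · dy/dt = 87/(3√2690) · 3 = 87√2690/2690 ≈ 1.677 m/s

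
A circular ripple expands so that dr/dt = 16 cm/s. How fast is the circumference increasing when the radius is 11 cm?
32π cm/s

C = 2πr
dC/dt = 2π · dr/dt = 2π · 16 = 32π cm/s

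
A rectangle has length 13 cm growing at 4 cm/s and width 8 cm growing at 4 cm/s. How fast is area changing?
84 cm²/s

A = lw
dA/dt = w·dl/dt + l·dw/dt = 8·4 + 13·4 = 84 cm²/s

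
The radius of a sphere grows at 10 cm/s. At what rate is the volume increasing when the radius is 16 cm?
10240π cm³/s

V = (4/3)πr³
dV/dt = dV/dr · dr/dt = 4πr² · 10
At r = 16: dV/dt = 10240π cm³/s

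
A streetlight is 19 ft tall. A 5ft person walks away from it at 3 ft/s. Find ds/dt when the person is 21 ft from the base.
15/14 ft/s

By similar triangles: 19/(x+s) = 5/s
Solving: s = 5x/14
ds/dt = 5/14 · dx/dt = 5/14 · 3 = 15/14 ft/s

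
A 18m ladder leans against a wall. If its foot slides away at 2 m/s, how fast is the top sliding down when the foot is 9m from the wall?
2√3/3 ≈ 1.155 m/s

x² + y² = 18²
2x·dx/dt + 2y·dy/dt = 0
dy/dt = -x/y · dx/dt = -9/(9√3) · 2 = -2√3/3 m/s
The top is descending at 2√3/3 ≈ 1.155 m/s.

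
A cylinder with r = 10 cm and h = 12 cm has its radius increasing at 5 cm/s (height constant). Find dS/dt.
320π cm²/s

S = 2πrh + 2πr² (lateral + bases)
dS/dt = (2πh + 4πr)·dr/dt = (2π·12 + 4π·10)·5
= 320π cm²/s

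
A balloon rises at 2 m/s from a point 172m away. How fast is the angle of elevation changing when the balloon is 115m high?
0.008036 rad/s

tan(θ) = y/172
sec²(θ) · dθ/dt = (1/172) · dy/dt
dθ/dt = cos²(θ)/172 · 2 = 172/(172² + 115²) · 2
dθ/dt = 0.008036 rad/s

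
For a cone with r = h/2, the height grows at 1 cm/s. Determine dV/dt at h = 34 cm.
289π cm³/s

V = (1/3)π(h/2)²h = πh³/12
dV/dt = πh²/4 · 1
At h = 34: dV/dt = 289π cm³/s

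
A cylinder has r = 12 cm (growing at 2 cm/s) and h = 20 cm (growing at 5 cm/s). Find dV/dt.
1680π cm³/s

V = πr²h
dV/dt = 2πrh·dr/dt + πr²·dh/dt
= 2π(12)(20)(2) + π(12)²(5)
= 1680π cm³/s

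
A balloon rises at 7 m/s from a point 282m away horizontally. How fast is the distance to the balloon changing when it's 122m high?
427√23602/23602 ≈ 2.779 m/s

z² = 282² + y²
z = √(282² + 122²) = 2√23602
dz/dt = y/z · dy/dt = 122/(2√23602) · 7 = 427√23602/23602 ≈ 2.779 m/s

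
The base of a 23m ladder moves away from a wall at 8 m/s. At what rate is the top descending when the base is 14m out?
112√37/111 ≈ 6.138 m/s

x² + y² = 23²
2x·dx/dt + 2y·dy/dt = 0
dy/dt = -x/y · dx/dt = -14/(3√37) · 8 = -112√37/111 m/s
The top is descending at 112√37/111 ≈ 6.138 m/s.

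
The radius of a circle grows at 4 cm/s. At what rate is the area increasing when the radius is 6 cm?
48π cm²/s

A = πr²
dA/dt = 2πr · dr/dt = 2π(6)(4) = 48π cm²/s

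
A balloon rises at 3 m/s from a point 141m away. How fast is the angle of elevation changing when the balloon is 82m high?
0.015899 rad/s

tan(θ) = y/141
sec²(θ) · dθ/dt = (1/141) · dy/dt
dθ/dt = cos²(θ)/141 · 3 = 141/(141² + 82²) · 3
dθ/dt = 0.015899 rad/s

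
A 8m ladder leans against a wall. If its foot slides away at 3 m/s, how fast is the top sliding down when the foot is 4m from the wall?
√3 ≈ 1.732 m/s

x² + y² = 8²
2x·dx/dt + 2y·dy/dt = 0
dy/dt = -x/y · dx/dt = -4/(4√3) · 3 = -√3 m/s
The top is descending at √3 ≈ 1.732 m/s.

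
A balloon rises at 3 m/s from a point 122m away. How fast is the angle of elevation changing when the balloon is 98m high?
0.014946 rad/s

tan(θ) = y/122
sec²(θ) · dθ/dt = (1/122) · dy/dt
dθ/dt = cos²(θ)/122 · 3 = 122/(122² + 98²) · 3
dθ/dt = 0.014946 rad/s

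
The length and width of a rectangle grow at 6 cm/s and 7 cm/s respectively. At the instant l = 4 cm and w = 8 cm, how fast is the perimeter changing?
26 cm/s

P = 2(l + w)
dP/dt = 2(dl/dt + dw/dt) = 2(6 + 7) = 26 cm/s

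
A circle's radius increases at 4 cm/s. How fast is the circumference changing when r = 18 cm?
8π cm/s

C = 2πr
dC/dt = 2π · dr/dt = 2π · 4 = 8π cm/s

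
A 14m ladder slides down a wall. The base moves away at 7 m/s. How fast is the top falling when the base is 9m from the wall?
63√115/115 ≈ 5.875 m/s

x² + y² = 14²
2x·dx/dt + 2y·dy/dt = 0
dy/dt = -x/y · dx/dt = -9/√115 · 7 = -63√115/115 m/s
The top is descending at 63√115/115 ≈ 5.875 m/s.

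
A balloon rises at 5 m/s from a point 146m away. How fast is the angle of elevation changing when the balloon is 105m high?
0.022572 rad/s

tan(θ) = y/146
sec²(θ) · dθ/dt = (1/146) · dy/dt
dθ/dt = cos²(θ)/146 · 5 = 146/(146² + 105²) · 5
dθ/dt = 0.022572 rad/s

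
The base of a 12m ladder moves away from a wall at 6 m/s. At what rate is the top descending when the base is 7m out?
42√95/95 ≈ 4.309 m/s

x² + y² = 12²
2x·dx/dt + 2y·dy/dt = 0
dy/dt = -x/y · dx/dt = -7/√95 · 6 = -42√95/95 m/s
The top is descending at 42√95/95 ≈ 4.309 m/s.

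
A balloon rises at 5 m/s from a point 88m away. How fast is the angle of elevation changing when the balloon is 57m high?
0.040025 rad/s

tan(θ) = y/88
sec²(θ) · dθ/dt = (1/88) · dy/dt
dθ/dt = cos²(θ)/88 · 5 = 88/(88² + 57²) · 5
dθ/dt = 0.040025 rad/s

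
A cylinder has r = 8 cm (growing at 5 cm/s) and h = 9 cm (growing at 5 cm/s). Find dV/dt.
1040π cm³/s

V = πr²h
dV/dt = 2πrh·dr/dt + πr²·dh/dt
= 2π(8)(9)(5) + π(8)²(5)
= 1040π cm³/s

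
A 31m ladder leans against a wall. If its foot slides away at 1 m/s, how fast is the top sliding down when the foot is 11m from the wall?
11√210/420 ≈ 0.3795 m/s

x² + y² = 31²
2x·dx/dt + 2y·dy/dt = 0
dy/dt = -x/y · dx/dt = -11/(2√210) · 1 = -11√210/420 m/s
The top is descending at 11√210/420 ≈ 0.3795 m/s.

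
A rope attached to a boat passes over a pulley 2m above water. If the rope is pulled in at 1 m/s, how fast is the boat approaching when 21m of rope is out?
21√437/437 ≈ 1.005 m/s

rope² = x² + 2²
x = √(21² - 2²) = √437
dx/dt = (rope/x) · d(rope)/dt = (21/√437) · (-1) = -21√437/437 m/s
The boat approaches at 21√437/437 ≈ 1.005 m/s.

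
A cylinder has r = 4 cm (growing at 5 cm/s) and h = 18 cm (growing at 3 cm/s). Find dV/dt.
768π cm³/s

V = πr²h
dV/dt = 2πrh·dr/dt + πr²·dh/dt
= 2π(4)(18)(5) + π(4)²(3)
= 768π cm³/s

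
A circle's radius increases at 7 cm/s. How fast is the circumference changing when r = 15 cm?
14π cm/s

C = 2πr
dC/dt = 2π · dr/dt = 2π · 7 = 14π cm/s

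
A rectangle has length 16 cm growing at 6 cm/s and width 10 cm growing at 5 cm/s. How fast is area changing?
140 cm²/s

A = lw
dA/dt = w·dl/dt + l·dw/dt = 10·6 + 16·5 = 140 cm²/s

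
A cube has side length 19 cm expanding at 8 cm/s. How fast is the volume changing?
8664 cm³/s

V = s³
dV/dt = 3s² · ds/dt = 3·19²·8 = 8664 cm³/s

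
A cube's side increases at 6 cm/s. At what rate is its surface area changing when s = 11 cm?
792 cm²/s

A = 6s²
dA/dt = 12s · ds/dt = 12·11·6 = 792 cm²/s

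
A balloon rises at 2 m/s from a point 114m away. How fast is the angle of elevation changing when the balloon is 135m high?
0.007303 rad/s

tan(θ) = y/114
sec²(θ) · dθ/dt = (1/114) · dy/dt
dθ/dt = cos²(θ)/114 · 2 = 114/(114² + 135²) · 2
dθ/dt = 0.007303 rad/s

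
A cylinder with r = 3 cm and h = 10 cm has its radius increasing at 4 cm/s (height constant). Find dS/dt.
128π cm²/s

S = 2πrh + 2πr² (lateral + bases)
dS/dt = (2πh + 4πr)·dr/dt = (2π·10 + 4π·3)·4
= 128π cm²/s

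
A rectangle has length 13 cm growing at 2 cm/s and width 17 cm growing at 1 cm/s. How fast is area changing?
47 cm²/s

A = lw
dA/dt = w·dl/dt + l·dw/dt = 17·2 + 13·1 = 47 cm²/s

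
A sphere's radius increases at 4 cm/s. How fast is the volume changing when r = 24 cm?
9216π cm³/s

V = (4/3)πr³
dV/dt = dV/dr · dr/dt = 4πr² · 4
At r = 24: dV/dt = 9216π cm³/s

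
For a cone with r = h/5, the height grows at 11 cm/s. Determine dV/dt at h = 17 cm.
3179π/25 cm³/s

V = (1/3)π(h/5)²h = πh³/75
dV/dt = πh²/25 · 11
At h = 17: dV/dt = 3179π/25 cm³/s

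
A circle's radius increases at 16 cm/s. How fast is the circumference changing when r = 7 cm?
32π cm/s

C = 2πr
dC/dt = 2π · dr/dt = 2π · 16 = 32π cm/s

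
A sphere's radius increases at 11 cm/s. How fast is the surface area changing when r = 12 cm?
1056π cm²/s

S = 4πr²
dS/dt = dS/dr · dr/dt = 8πr · 11
At r = 12: dS/dt = 1056π cm²/s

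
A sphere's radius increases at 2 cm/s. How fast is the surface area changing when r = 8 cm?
128π cm²/s

S = 4πr²
dS/dt = dS/dr · dr/dt = 8πr · 2
At r = 8: dS/dt = 128π cm²/s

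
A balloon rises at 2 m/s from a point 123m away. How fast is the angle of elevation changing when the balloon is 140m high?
0.007083 rad/s

tan(θ) = y/123
sec²(θ) · dθ/dt = (1/123) · dy/dt
dθ/dt = cos²(θ)/123 · 2 = 123/(123² + 140²) · 2
dθ/dt = 0.007083 rad/s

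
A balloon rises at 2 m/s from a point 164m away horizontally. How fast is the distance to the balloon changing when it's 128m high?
64√2705/2705 ≈ 1.231 m/s

z² = 164² + y²
z = √(164² + 128²) = 4√2705
dz/dt = y/z · dy/dt = 128/(4√2705) · 2 = 64√2705/2705 ≈ 1.231 m/s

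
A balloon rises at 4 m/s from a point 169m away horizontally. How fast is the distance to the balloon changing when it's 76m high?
304√34337/34337 ≈ 1.641 m/s

z² = 169² + y²
z = √(169² + 76²) = √34337
dz/dt = y/z · dy/dt = 76/√34337 · 4 = 304√34337/34337 ≈ 1.641 m/s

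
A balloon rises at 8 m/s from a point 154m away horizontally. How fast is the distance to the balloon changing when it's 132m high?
48√85/85 ≈ 5.206 m/s

z² = 154² + y²
z = √(154² + 132²) = 22√85
dz/dt = y/z · dy/dt = 132/(22√85) · 8 = 48√85/85 ≈ 5.206 m/s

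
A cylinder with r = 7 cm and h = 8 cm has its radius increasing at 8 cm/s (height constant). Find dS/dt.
352π cm²/s

S = 2πrh + 2πr² (lateral + bases)
dS/dt = (2πh + 4πr)·dr/dt = (2π·8 + 4π·7)·8
= 352π cm²/s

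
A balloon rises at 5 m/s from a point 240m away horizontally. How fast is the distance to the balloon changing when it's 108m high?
45√481/481 ≈ 2.052 m/s

z² = 240² + y²
z = √(240² + 108²) = 12√481
dz/dt = y/z · dy/dt = 108/(12√481) · 5 = 45√481/481 ≈ 2.052 m/s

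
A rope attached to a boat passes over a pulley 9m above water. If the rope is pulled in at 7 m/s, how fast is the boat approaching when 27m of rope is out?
21√2/4 ≈ 7.425 m/s

rope² = x² + 9²
x = √(27² - 9²) = 18√2
dx/dt = (rope/x) · d(rope)/dt = (27/(18√2)) · (-7) = -21√2/4 m/s
The boat approaches at 21√2/4 ≈ 7.425 m/s.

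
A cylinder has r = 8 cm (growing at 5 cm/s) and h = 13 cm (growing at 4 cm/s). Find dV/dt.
1296π cm³/s

V = πr²h
dV/dt = 2πrh·dr/dt + πr²·dh/dt
= 2π(8)(13)(5) + π(8)²(4)
= 1296π cm³/s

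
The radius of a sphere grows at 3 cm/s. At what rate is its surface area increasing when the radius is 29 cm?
696π cm²/s

S = 4πr²
dS/dt = dS/dr · dr/dt = 8πr · 3
At r = 29: dS/dt = 696π cm²/s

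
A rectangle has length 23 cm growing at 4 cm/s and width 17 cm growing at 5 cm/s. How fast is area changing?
183 cm²/s

A = lw
dA/dt = w·dl/dt + l·dw/dt = 17·4 + 23·5 = 183 cm²/s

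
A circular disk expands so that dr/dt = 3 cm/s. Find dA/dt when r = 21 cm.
126π cm²/s

A = πr²
dA/dt = 2πr · dr/dt = 2π(21)(3) = 126π cm²/s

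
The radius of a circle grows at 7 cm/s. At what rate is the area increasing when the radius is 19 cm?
266π cm²/s

A = πr²
dA/dt = 2πr · dr/dt = 2π(19)(7) = 266π cm²/s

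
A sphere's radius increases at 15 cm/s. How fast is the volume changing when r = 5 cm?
1500π cm³/s

V = (4/3)πr³
dV/dt = dV/dr · dr/dt = 4πr² · 15
At r = 5: dV/dt = 1500π cm³/s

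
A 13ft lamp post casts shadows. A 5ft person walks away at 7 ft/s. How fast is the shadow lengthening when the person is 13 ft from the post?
35/8 ft/s

By similar triangles: 13/(x+s) = 5/s
Solving: s = 5x/8
ds/dt = 5/8 · dx/dt = 5/8 · 7 = 35/8 ft/s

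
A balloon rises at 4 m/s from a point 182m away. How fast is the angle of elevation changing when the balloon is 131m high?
0.014477 rad/s

tan(θ) = y/182
sec²(θ) · dθ/dt = (1/182) · dy/dt
dθ/dt = cos²(θ)/182 · 4 = 182/(182² + 131²) · 4
dθ/dt = 0.014477 rad/s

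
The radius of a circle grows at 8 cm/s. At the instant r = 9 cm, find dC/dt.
16π cm/s

C = 2πr
dC/dt = 2π · dr/dt = 2π · 8 = 16π cm/s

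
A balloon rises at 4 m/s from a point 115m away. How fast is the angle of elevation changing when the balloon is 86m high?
0.022307 rad/s

tan(θ) = y/115
sec²(θ) · dθ/dt = (1/115) · dy/dt
dθ/dt = cos²(θ)/115 · 4 = 115/(115² + 86²) · 4
dθ/dt = 0.022307 rad/s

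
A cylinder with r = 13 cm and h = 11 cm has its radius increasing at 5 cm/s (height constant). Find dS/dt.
370π cm²/s

S = 2πrh + 2πr² (lateral + bases)
dS/dt = (2πh + 4πr)·dr/dt = (2π·11 + 4π·13)·5
= 370π cm²/s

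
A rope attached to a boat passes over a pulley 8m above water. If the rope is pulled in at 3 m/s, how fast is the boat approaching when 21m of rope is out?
63√377/377 ≈ 3.245 m/s

rope² = x² + 8²
x = √(21² - 8²) = √377
dx/dt = (rope/x) · d(rope)/dt = (21/√377) · (-3) = -63√377/377 m/s
The boat approaches at 63√377/377 ≈ 3.245 m/s.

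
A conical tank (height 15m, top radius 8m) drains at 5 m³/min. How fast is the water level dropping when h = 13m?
1125/(10816π) ≈ 0.03311 m/min

r/h = 8/15, so r = (8/15)h
V = (1/3)πr²h = (1/3)π((8/15)h)²h = (64/675)πh³
dV/dh = (64/225)πh²
dh/dt = (dV/dt)/(dV/dh) = -5/((64/225)π·13²) = -1125/(10816π) m/min
The level is dropping at 1125/(10816π) ≈ 0.03311 m/min.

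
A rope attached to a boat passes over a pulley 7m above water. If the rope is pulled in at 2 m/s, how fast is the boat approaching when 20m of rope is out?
40√39/117 ≈ 2.135 m/s

rope² = x² + 7²
x = √(20² - 7²) = 3√39
dx/dt = (rope/x) · d(rope)/dt = (20/(3√39)) · (-2) = -40√39/117 m/s
The boat approaches at 40√39/117 ≈ 2.135 m/s.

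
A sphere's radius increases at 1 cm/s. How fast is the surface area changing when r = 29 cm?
232π cm²/s

S = 4πr²
dS/dt = dS/dr · dr/dt = 8πr · 1
At r = 29: dS/dt = 232π cm²/s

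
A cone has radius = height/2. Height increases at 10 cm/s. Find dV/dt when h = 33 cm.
5445π/2 cm³/s

V = (1/3)π(h/2)²h = πh³/12
dV/dt = πh²/4 · 10
At h = 33: dV/dt = 5445π/2 cm³/s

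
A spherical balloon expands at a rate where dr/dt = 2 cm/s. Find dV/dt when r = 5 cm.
200π cm³/s

V = (4/3)πr³
dV/dt = dV/dr · dr/dt = 4πr² · 2
At r = 5: dV/dt = 200π cm³/s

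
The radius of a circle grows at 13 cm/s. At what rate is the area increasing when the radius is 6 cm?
156π cm²/s

A = πr²
dA/dt = 2πr · dr/dt = 2π(6)(13) = 156π cm²/s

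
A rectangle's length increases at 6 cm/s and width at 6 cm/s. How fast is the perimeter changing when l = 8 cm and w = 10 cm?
24 cm/s

P = 2(l + w)
dP/dt = 2(dl/dt + dw/dt) = 2(6 + 6) = 24 cm/s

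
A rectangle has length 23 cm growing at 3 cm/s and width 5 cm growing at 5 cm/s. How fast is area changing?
130 cm²/s

A = lw
dA/dt = w·dl/dt + l·dw/dt = 5·3 + 23·5 = 130 cm²/s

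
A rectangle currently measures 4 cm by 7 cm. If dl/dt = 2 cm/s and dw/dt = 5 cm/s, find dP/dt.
14 cm/s

P = 2(l + w)
dP/dt = 2(dl/dt + dw/dt) = 2(2 + 5) = 14 cm/s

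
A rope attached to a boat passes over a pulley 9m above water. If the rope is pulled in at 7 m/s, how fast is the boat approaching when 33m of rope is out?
11√7/4 ≈ 7.276 m/s

rope² = x² + 9²
x = √(33² - 9²) = 12√7
dx/dt = (rope/x) · d(rope)/dt = (33/(12√7)) · (-7) = -11√7/4 m/s
The boat approaches at 11√7/4 ≈ 7.276 m/s.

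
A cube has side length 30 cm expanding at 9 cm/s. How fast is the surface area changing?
3240 cm²/s

A = 6s²
dA/dt = 12s · ds/dt = 12·30·9 = 3240 cm²/s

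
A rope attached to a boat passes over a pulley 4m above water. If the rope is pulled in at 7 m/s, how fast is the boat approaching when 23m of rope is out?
161√57/171 ≈ 7.108 m/s

rope² = x² + 4²
x = √(23² - 4²) = 3√57
dx/dt = (rope/x) · d(rope)/dt = (23/(3√57)) · (-7) = -161√57/171 m/s
The boat approaches at 161√57/171 ≈ 7.108 m/s.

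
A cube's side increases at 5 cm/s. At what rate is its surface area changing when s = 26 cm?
1560 cm²/s

A = 6s²
dA/dt = 12s · ds/dt = 12·26·5 = 1560 cm²/s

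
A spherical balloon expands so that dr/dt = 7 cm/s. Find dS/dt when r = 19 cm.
1064π cm²/s

S = 4πr²
dS/dt = dS/dr · dr/dt = 8πr · 7
At r = 19: dS/dt = 1064π cm²/s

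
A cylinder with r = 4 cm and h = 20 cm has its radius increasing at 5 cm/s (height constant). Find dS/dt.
280π cm²/s

S = 2πrh + 2πr² (lateral + bases)
dS/dt = (2πh + 4πr)·dr/dt = (2π·20 + 4π·4)·5
= 280π cm²/s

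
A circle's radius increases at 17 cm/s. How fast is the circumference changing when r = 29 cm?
34π cm/s

C = 2πr
dC/dt = 2π · dr/dt = 2π · 17 = 34π cm/s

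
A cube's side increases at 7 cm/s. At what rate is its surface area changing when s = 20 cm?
1680 cm²/s

A = 6s²
dA/dt = 12s · ds/dt = 12·20·7 = 1680 cm²/s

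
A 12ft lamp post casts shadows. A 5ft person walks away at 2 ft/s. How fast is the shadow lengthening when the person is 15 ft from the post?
10/7 ft/s

By similar triangles: 12/(x+s) = 5/s
Solving: s = 5x/7
ds/dt = 5/7 · dx/dt = 5/7 · 2 = 10/7 ft/s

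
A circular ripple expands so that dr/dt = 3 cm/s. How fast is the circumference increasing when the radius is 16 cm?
6π cm/s

C = 2πr
dC/dt = 2π · dr/dt = 2π · 3 = 6π cm/s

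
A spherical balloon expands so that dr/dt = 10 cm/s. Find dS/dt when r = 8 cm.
640π cm²/s

S = 4πr²
dS/dt = dS/dr · dr/dt = 8πr · 10
At r = 8: dS/dt = 640π cm²/s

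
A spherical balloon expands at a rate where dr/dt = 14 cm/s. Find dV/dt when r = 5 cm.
1400π cm³/s

V = (4/3)πr³
dV/dt = dV/dr · dr/dt = 4πr² · 14
At r = 5: dV/dt = 1400π cm³/s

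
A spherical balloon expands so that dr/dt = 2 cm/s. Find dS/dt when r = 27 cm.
432π cm²/s

S = 4πr²
dS/dt = dS/dr · dr/dt = 8πr · 2
At r = 27: dS/dt = 432π cm²/s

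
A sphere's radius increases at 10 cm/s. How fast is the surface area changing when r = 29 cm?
2320π cm²/s

S = 4πr²
dS/dt = dS/dr · dr/dt = 8πr · 10
At r = 29: dS/dt = 2320π cm²/s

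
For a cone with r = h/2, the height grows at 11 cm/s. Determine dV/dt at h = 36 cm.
3564π cm³/s

V = (1/3)π(h/2)²h = πh³/12
dV/dt = πh²/4 · 11
At h = 36: dV/dt = 3564π cm³/s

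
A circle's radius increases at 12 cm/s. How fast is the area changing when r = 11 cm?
264π cm²/s

A = πr²
dA/dt = 2πr · dr/dt = 2π(11)(12) = 264π cm²/s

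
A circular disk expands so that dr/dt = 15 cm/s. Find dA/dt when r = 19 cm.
570π cm²/s

A = πr²
dA/dt = 2πr · dr/dt = 2π(19)(15) = 570π cm²/s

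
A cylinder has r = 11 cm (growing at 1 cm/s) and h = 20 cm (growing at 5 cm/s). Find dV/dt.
1045π cm³/s

V = πr²h
dV/dt = 2πrh·dr/dt + πr²·dh/dt
= 2π(11)(20)(1) + π(11)²(5)
= 1045π cm³/s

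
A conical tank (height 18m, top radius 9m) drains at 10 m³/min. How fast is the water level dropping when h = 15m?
8/(45π) ≈ 0.05659 m/min

r/h = 9/18, so r = (1/2)h
V = (1/3)πr²h = (1/3)π((1/2)h)²h = (1/12)πh³
dV/dh = (1/4)πh²
dh/dt = (dV/dt)/(dV/dh) = -10/((1/4)π·15²) = -8/(45π) m/min
The level is dropping at 8/(45π) ≈ 0.05659 m/min.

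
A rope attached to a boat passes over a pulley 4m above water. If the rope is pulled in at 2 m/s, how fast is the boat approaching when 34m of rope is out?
34√285/285 ≈ 2.014 m/s

rope² = x² + 4²
x = √(34² - 4²) = 2√285
dx/dt = (rope/x) · d(rope)/dt = (34/(2√285)) · (-2) = -34√285/285 m/s
The boat approaches at 34√285/285 ≈ 2.014 m/s.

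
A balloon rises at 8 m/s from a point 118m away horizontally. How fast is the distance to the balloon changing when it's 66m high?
132√4570/2285 ≈ 3.905 m/s

z² = 118² + y²
z = √(118² + 66²) = 2√4570
dz/dt = y/z · dy/dt = 66/(2√4570) · 8 = 132√4570/2285 ≈ 3.905 m/s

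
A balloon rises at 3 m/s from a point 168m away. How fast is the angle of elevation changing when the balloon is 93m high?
0.013669 rad/s

tan(θ) = y/168
sec²(θ) · dθ/dt = (1/168) · dy/dt
dθ/dt = cos²(θ)/168 · 3 = 168/(168² + 93²) · 3
dθ/dt = 0.013669 rad/s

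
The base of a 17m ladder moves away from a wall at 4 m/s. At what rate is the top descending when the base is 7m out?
7√15/15 ≈ 1.807 m/s

x² + y² = 17²
2x·dx/dt + 2y·dy/dt = 0
dy/dt = -x/y · dx/dt = -7/(4√15) · 4 = -7√15/15 m/s
The top is descending at 7√15/15 ≈ 1.807 m/s.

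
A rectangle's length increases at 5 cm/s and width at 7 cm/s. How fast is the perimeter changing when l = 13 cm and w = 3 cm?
24 cm/s

P = 2(l + w)
dP/dt = 2(dl/dt + dw/dt) = 2(5 + 7) = 24 cm/s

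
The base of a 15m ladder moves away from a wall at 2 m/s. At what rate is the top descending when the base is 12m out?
8/3 ≈ 2.667 m/s

x² + y² = 15²
2x·dx/dt + 2y·dy/dt = 0
dy/dt = -x/y · dx/dt = -12/9 · 2 = -8/3 m/s
The top is descending at 8/3 ≈ 2.667 m/s.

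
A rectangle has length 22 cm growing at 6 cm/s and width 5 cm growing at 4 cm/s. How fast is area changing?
118 cm²/s

A = lw
dA/dt = w·dl/dt + l·dw/dt = 5·6 + 22·4 = 118 cm²/s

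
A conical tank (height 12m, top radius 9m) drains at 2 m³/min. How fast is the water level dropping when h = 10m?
8/(225π) ≈ 0.01132 m/min

r/h = 9/12, so r = (3/4)h
V = (1/3)πr²h = (1/3)π((3/4)h)²h = (3/16)πh³
dV/dh = (9/16)πh²
dh/dt = (dV/dt)/(dV/dh) = -2/((9/16)π·10²) = -8/(225π) m/min
The level is dropping at 8/(225π) ≈ 0.01132 m/min.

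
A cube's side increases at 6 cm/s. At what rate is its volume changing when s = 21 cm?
7938 cm³/s

V = s³
dV/dt = 3s² · ds/dt = 3·21²·6 = 7938 cm³/s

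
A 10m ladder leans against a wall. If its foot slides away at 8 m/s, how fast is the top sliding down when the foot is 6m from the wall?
6 m/s

x² + y² = 10²
2x·dx/dt + 2y·dy/dt = 0
dy/dt = -x/y · dx/dt = -6/8 · 8 = -6 m/s
The top is descending at 6 m/s.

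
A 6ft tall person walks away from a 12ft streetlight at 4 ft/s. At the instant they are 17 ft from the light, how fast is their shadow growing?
4 ft/s

By similar triangles: 12/(x+s) = 6/s
Solving: s = 6x/6
ds/dt = 6/6 · dx/dt = 1 · 4 = 4 ft/s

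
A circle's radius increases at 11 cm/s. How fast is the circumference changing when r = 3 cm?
22π cm/s

C = 2πr
dC/dt = 2π · dr/dt = 2π · 11 = 22π cm/s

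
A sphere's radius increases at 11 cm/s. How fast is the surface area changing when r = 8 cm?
704π cm²/s

S = 4πr²
dS/dt = dS/dr · dr/dt = 8πr · 11
At r = 8: dS/dt = 704π cm²/s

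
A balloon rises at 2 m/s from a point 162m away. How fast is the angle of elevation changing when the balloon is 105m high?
0.008694 rad/s

tan(θ) = y/162
sec²(θ) · dθ/dt = (1/162) · dy/dt
dθ/dt = cos²(θ)/162 · 2 = 162/(162² + 105²) · 2
dθ/dt = 0.008694 rad/s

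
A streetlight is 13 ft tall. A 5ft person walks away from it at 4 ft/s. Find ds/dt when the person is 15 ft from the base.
5/2 ft/s

By similar triangles: 13/(x+s) = 5/s
Solving: s = 5x/8
ds/dt = 5/8 · dx/dt = 5/8 · 4 = 5/2 ft/s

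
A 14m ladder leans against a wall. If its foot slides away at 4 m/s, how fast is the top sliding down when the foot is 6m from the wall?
3√10/5 ≈ 1.897 m/s

x² + y² = 14²
2x·dx/dt + 2y·dy/dt = 0
dy/dt = -x/y · dx/dt = -6/(4√10) · 4 = -3√10/5 m/s
The top is descending at 3√10/5 ≈ 1.897 m/s.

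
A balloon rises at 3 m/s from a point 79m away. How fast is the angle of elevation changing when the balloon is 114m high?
0.01232 rad/s

tan(θ) = y/79
sec²(θ) · dθ/dt = (1/79) · dy/dt
dθ/dt = cos²(θ)/79 · 3 = 79/(79² + 114²) · 3
dθ/dt = 0.01232 rad/s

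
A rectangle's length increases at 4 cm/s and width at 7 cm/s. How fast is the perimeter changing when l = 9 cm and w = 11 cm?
22 cm/s

P = 2(l + w)
dP/dt = 2(dl/dt + dw/dt) = 2(4 + 7) = 22 cm/s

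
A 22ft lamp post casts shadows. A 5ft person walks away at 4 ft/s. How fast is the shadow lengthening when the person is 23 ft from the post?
20/17 ft/s

By similar triangles: 22/(x+s) = 5/s
Solving: s = 5x/17
ds/dt = 5/17 · dx/dt = 5/17 · 4 = 20/17 ft/s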